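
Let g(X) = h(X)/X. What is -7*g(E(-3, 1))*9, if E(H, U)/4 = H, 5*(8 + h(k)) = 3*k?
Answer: -399/5 ≈ -79.800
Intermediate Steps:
h(k) = -8 + 3*k/5 (h(k) = -8 + (3*k)/5 = -8 + 3*k/5)
E(H, U) = 4*H
g(X) = (-8 + 3*X/5)/X
-7*g(E(-3, 1))*9 = -7*(⅗ - 8/(4*(-3)))*9 = -7*(⅗ - 8/(-12))*9 = -7*(⅗ - 8*(-1/12))*9 = -7*(⅗ + ⅔)*9 = -7*19/15*9 = -133/15*9 = -399/5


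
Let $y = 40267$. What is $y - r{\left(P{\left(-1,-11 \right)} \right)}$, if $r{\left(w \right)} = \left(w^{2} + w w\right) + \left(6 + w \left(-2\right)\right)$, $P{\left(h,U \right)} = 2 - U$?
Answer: $39949$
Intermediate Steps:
$r{\left(w \right)} = 6 - 2 w + 2 w^{2}$ ($r{\left(w \right)} = \left(w^{2} + w^{2}\right) - \left(-6 + 2 w\right) = 2 w^{2} - \left(-6 + 2 w\right) = 6 - 2 w + 2 w^{2}$)
$y - r{\left(P{\left(-1,-11 \right)} \right)} = 40267 - \left(6 - 2 \left(2 - -11\right) + 2 \left(2 - -11\right)^{2}\right) = 40267 - \left(6 - 2 \left(2 + 11\right) + 2 \left(2 + 11\right)^{2}\right) = 40267 - \left(6 - 26 + 2 \cdot 13^{2}\right) = 40267 - \left(6 - 26 + 2 \cdot 169\right) = 40267 - \left(6 - 26 + 338\right) = 40267 - 318 = 39949$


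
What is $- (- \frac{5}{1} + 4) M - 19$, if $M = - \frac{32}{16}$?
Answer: $-21$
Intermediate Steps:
$M = -2$ ($M = \left(-32\right) \frac{1}{16} = -2$)
$- (- \frac{5}{1} + 4) M - 19 = - (- \frac{5}{1} + 4) \left(-2\right) - 19 = - (\left(-5\right) 1 + 4) \left(-2\right) - 19 = - (-5 + 4) \left(-2\right) - 19 = \left(-1\right) \left(-1\right) \left(-2\right) - 19 = 1 \left(-2\right) - 19 = -2 - 19 = -21$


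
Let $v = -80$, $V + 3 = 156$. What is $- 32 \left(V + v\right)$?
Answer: $-2336$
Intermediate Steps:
$V = 153$ ($V = -3 + 156 = 153$)
$- 32 \left(V + v\right) = - 32 \left(153 - 80\right) = \left(-32\right) 73 = -2336$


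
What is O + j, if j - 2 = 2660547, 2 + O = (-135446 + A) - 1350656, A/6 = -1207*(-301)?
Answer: 3354287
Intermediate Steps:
A = 2179842 (A = 6*(-1207*(-301)) = 6*363307 = 2179842)
O = 693738 (O = -2 + ((-135446 + 2179842) - 1350656) = -2 + (2044396 - 1350656) = -2 + 693740 = 693738)
j = 2660549 (j = 2 + 2660547 = 2660549)
O + j = 693738 + 2660549 = 3354287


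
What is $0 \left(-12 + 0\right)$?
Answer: $0$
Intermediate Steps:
$0 \left(-12 + 0\right) = 0 \left(-12\right) = 0$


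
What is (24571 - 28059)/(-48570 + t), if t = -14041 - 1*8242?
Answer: 3488/70853 ≈ 0.049229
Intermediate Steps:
t = -22283 (t = -14041 - 8242 = -22283)
(24571 - 28059)/(-48570 + t) = (24571 - 28059)/(-48570 - 22283) = -3488/(-70853) = -3488*(-1/70853) = 3488/70853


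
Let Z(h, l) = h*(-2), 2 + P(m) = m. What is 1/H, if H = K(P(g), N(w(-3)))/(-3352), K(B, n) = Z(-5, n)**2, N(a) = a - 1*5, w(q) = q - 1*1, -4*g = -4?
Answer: -838/25 ≈ -33.520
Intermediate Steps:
g = 1 (g = -1/4*(-4) = 1)
w(q) = -1 + q (w(q) = q - 1 = -1 + q)
P(m) = -2 + m
Z(h, l) = -2*h
N(a) = -5 + a (N(a) = a - 5 = -5 + a)
K(B, n) = 100 (K(B, n) = (-2*(-5))**2 = 10**2 = 100)
H = -25/838 (H = 100/(-3352) = 100*(-1/3352) = -25/838 ≈ -0.029833)
1/H = 1/(-25/838) = -838/25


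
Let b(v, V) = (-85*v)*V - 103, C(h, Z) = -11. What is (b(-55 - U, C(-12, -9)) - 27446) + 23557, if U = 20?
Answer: -74117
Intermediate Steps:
b(v, V) = -103 - 85*V*v (b(v, V) = -85*V*v - 103 = -103 - 85*V*v)
(b(-55 - U, C(-12, -9)) - 27446) + 23557 = ((-103 - 85*(-11)*(-55 - 1*20)) - 27446) + 23557 = ((-103 - 85*(-11)*(-55 - 20)) - 27446) + 23557 = ((-103 - 85*(-11)*(-75)) - 27446) + 23557 = ((-103 - 70125) - 27446) + 23557 = (-70228 - 27446) + 23557 = -97674 + 23557 = -74117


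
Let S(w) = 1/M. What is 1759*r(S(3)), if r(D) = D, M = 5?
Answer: 1759/5 ≈ 351.80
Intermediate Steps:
S(w) = ⅕ (S(w) = 1/5 = ⅕)
1759*r(S(3)) = 1759*(⅕) = 1759/5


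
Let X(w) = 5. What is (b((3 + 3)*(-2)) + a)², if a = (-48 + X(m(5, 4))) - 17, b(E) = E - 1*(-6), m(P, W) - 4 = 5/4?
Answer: 4356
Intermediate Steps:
m(P, W) = 21/4 (m(P, W) = 4 + 5/4 = 21/4)
b(E) = 6 + E (b(E) = E + 6 = 6 + E)
a = -60 (a = (-48 + 5) - 17 = -43 - 17 = -60)
(b((3 + 3)*(-2)) + a)² = ((6 + (3 + 3)*(-2)) - 60)² = ((6 + 6*(-2)) - 60)² = ((6 - 12) - 60)² = (-6 - 60)² = (-66)² = 4356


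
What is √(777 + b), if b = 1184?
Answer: √1961 ≈ 44.283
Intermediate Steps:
√(777 + b) = √(777 + 1184) = √1961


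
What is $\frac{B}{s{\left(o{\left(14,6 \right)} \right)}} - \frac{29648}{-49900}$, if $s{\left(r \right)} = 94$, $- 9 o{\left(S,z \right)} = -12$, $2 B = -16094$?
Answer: $- \frac{99689597}{1172650} \approx -85.012$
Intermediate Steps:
$B = -8047$ ($B = \frac{1}{2} \left(-16094\right) = -8047$)
$o{\left(S,z \right)} = \frac{4}{3}$ ($o{\left(S,z \right)} = \left(- \frac{1}{9}\right) \left(-12\right) = \frac{4}{3}$)
$\frac{B}{s{\left(o{\left(14,6 \right)} \right)}} - \frac{29648}{-49900} = - \frac{8047}{94} - \frac{29648}{-49900} = \left(-8047\right) \frac{1}{94} - - \frac{7412}{12475} = - \frac{8047}{94} + \frac{7412}{12475} = - \frac{99689597}{1172650}$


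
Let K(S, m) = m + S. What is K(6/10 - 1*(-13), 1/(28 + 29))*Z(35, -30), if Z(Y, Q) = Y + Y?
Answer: 54334/57 ≈ 953.23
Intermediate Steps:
K(S, m) = S + m
Z(Y, Q) = 2*Y
K(6/10 - 1*(-13), 1/(28 + 29))*Z(35, -30) = ((6/10 - 1*(-13)) + 1/(28 + 29))*(2*35) = ((6*(1/10) + 13) + 1/57)*70 = ((3/5 + 13) + 1/57)*70 = (68/5 + 1/57)*70 = (3881/285)*70 = 54334/57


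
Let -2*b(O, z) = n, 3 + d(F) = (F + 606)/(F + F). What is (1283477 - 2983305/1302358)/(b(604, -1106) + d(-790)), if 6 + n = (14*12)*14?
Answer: -660259704407095/604911429692 ≈ -1091.5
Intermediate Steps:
d(F) = -3 + (606 + F)/(2*F) (d(F) = -3 + (F + 606)/(F + F) = -3 + (606 + F)/((2*F)) = -3 + (606 + F)*(1/(2*F)) = -3 + (606 + F)/(2*F))
n = 2346 (n = -6 + (14*12)*14 = -6 + 168*14 = -6 + 2352 = 2346)
b(O, z) = -1173 (b(O, z) = -1/2*2346 = -1173)
(1283477 - 2983305/1302358)/(b(604, -1106) + d(-790)) = (1283477 - 2983305/1302358)/(-1173 + (-5/2 + 303/(-790))) = (1283477 - 2983305*1/1302358)/(-1173 + (-5/2 + 303*(-1/790))) = (1283477 - 2983305/1302358)/(-1173 + (-5/2 - 303/790)) = 1671543555461/(1302358*(-1173 - 1139/395)) = 1671543555461/(1302358*(-464474/395)) = (1671543555461/1302358)*(-395/464474) = -660259704407095/604911429692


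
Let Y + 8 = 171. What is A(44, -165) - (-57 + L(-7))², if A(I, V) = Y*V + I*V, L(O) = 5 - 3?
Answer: -37180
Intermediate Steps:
Y = 163 (Y = -8 + 171 = 163)
L(O) = 2
A(I, V) = 163*V + I*V
A(44, -165) - (-57 + L(-7))² = -165*(163 + 44) - (-57 + 2)² = -165*207 - 1*(-55)² = -34155 - 1*3025 = -34155 - 3025 = -37180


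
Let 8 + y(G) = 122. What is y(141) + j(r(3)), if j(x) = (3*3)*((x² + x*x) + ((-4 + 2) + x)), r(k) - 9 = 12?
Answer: 8223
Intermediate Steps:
y(G) = 114 (y(G) = -8 + 122 = 114)
r(k) = 21 (r(k) = 9 + 12 = 21)
j(x) = -18 + 9*x + 18*x² (j(x) = 9*((x² + x²) + (-2 + x)) = 9*(2*x² + (-2 + x)) = 9*(-2 + x + 2*x²) = -18 + 9*x + 18*x²)
y(141) + j(r(3)) = 114 + (-18 + 9*21 + 18*21²) = 114 + (-18 + 189 + 18*441) = 114 + (-18 + 189 + 7938) = 114 + 8109 = 8223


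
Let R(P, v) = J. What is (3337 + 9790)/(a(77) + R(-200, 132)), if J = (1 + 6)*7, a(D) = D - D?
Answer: 13127/49 ≈ 267.90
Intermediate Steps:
a(D) = 0
J = 49 (J = 7*7 = 49)
R(P, v) = 49
(3337 + 9790)/(a(77) + R(-200, 132)) = (3337 + 9790)/(0 + 49) = 13127/49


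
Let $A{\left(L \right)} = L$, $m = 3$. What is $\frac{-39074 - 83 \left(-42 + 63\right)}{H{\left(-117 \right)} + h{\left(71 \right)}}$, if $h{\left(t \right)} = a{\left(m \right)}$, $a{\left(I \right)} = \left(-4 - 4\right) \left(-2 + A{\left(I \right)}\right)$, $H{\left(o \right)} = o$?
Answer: $\frac{40817}{125} \approx 326.54$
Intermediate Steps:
$a{\left(I \right)} = 16 - 8 I$ ($a{\left(I \right)} = \left(-4 - 4\right) \left(-2 + I\right) = - 8 \left(-2 + I\right) = 16 - 8 I$)
$h{\left(t \right)} = -8$ ($h{\left(t \right)} = 16 - 24 = -8$)
$\frac{-39074 - 83 \left(-42 + 63\right)}{H{\left(-117 \right)} + h{\left(71 \right)}} = \frac{-39074 - 83 \left(-42 + 63\right)}{-117 - 8} = \frac{-39074 - 1743}{-125} = \left(-39074 - 1743\right) \left(- \frac{1}{125}\right) = \left(-40817\right) \left(- \frac{1}{125}\right) = \frac{40817}{125}$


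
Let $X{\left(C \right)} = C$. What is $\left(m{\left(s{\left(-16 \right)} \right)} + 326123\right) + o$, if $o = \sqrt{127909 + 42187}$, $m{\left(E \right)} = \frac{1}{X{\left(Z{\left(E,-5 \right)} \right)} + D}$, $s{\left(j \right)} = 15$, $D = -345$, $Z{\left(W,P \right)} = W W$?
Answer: $\frac{39134759}{120} + 4 \sqrt{10631} \approx 3.2654 \cdot 10^{5}$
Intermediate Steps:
$Z{\left(W,P \right)} = W^{2}$
$m{\left(E \right)} = \frac{1}{-345 + E^{2}}$ ($m{\left(E \right)} = \frac{1}{E^{2} - 345} = \frac{1}{-345 + E^{2}}$)
$o = 4 \sqrt{10631}$ ($o = \sqrt{170096} = 4 \sqrt{10631} \approx 412.43$)
$\left(m{\left(s{\left(-16 \right)} \right)} + 326123\right) + o = \left(\frac{1}{-345 + 15^{2}} + 326123\right) + 4 \sqrt{10631} = \left(\frac{1}{-345 + 225} + 326123\right) + 4 \sqrt{10631} = \left(\frac{1}{-120} + 326123\right) + 4 \sqrt{10631} = \left(- \frac{1}{120} + 326123\right) + 4 \sqrt{10631} = \frac{39134759}{120} + 4 \sqrt{10631}$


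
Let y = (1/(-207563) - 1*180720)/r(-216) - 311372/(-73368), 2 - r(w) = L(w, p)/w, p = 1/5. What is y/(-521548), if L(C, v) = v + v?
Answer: 371514859479325151/2146429391153749848 ≈ 0.17308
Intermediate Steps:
p = 1/5 ≈ 0.20000
L(C, v) = 2*v
r(w) = 2 - 2/(5*w) (r(w) = 2 - 2*(1/5)/w = 2 - 2/(5*w))
y = -371514859479325151/4115497310226 (y = (1/(-207563) - 1*180720)/(2 - 2/5/(-216)) - 311372/(-73368) = (-1/207563 - 180720)/(2 - 2/5*(-1/216)) - 311372*(-1/73368) = -37510785361/(207563*(2 + 1/540)) + 77843/18342 = -37510785361/(207563*1081/540) + 77843/18342 = -37510785361/207563*540/1081 + 77843/18342 = -20255824094940/224375603 + 77843/18342 = -371514859479325151/4115497310226 ≈ -90272.)
y/(-521548) = -371514859479325151/4115497310226/(-521548) = -371514859479325151/4115497310226*(-1/521548) = 371514859479325151/2146429391153749848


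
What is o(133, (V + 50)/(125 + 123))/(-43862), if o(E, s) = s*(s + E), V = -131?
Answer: 205011/207514496 ≈ 0.00098794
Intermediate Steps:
o(E, s) = s*(E + s)
o(133, (V + 50)/(125 + 123))/(-43862) = (((-131 + 50)/(125 + 123))*(133 + (-131 + 50)/(125 + 123)))/(-43862) = ((-81/248)*(133 - 81/248))*(-1/43862) = ((-81*1/248)*(133 - 81*1/248))*(-1/43862) = -81*(133 - 81/248)/248*(-1/43862) = -81/248*32903/248*(-1/43862) = -2665143/61504*(-1/43862) = 205011/207514496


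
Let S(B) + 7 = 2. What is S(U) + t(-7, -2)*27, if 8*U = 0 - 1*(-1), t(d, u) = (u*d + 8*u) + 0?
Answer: -59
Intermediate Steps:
t(d, u) = 8*u + d*u (t(d, u) = (d*u + 8*u) + 0 = (8*u + d*u) + 0 = 8*u + d*u)
U = 1/8 (U = (0 - 1*(-1))/8 = (0 + 1)/8 = (1/8)*1 = 1/8 ≈ 0.12500)
S(B) = -5 (S(B) = -7 + 2 = -5)
S(U) + t(-7, -2)*27 = -5 - 2*(8 - 7)*27 = -5 - 2*1*27 = -5 - 2*27 = -5 - 54 = -59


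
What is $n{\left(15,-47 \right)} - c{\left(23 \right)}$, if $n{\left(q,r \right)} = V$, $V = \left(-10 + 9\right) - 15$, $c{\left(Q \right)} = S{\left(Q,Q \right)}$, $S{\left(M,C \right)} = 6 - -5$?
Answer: $-27$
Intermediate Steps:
$S{\left(M,C \right)} = 11$ ($S{\left(M,C \right)} = 6 + 5 = 11$)
$c{\left(Q \right)} = 11$
$V = -16$ ($V = -1 - 15 = -16$)
$n{\left(q,r \right)} = -16$
$n{\left(15,-47 \right)} - c{\left(23 \right)} = -16 - 11 = -27$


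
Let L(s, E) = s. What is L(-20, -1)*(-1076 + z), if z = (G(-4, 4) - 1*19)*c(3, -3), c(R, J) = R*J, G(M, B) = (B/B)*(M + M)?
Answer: 16660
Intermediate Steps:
G(M, B) = 2*M (G(M, B) = 1*(2*M) = 2*M)
c(R, J) = J*R
z = 243 (z = (2*(-4) - 1*19)*(-3*3) = (-8 - 19)*(-9) = -27*(-9) = 243)
L(-20, -1)*(-1076 + z) = -20*(-1076 + 243) = -20*(-833) = 16660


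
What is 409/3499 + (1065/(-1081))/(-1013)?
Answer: 451603112/3831590447 ≈ 0.11786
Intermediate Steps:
409/3499 + (1065/(-1081))/(-1013) = 409*(1/3499) + (1065*(-1/1081))*(-1/1013) = 409/3499 - 1065/1081*(-1/1013) = 409/3499 + 1065/1095053 = 451603112/3831590447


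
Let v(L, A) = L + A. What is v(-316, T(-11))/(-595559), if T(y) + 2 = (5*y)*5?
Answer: 593/595559 ≈ 0.00099570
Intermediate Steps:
T(y) = -2 + 25*y (T(y) = -2 + (5*y)*5 = -2 + 25*y)
v(L, A) = A + L
v(-316, T(-11))/(-595559) = ((-2 + 25*(-11)) - 316)/(-595559) = ((-2 - 275) - 316)*(-1/595559) = (-277 - 316)*(-1/595559) = -593*(-1/595559) = 593/595559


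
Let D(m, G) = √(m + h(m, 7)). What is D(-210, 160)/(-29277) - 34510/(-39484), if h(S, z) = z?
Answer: 17255/19742 - I*√203/29277 ≈ 0.87403 - 0.00048666*I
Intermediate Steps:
D(m, G) = √(7 + m) (D(m, G) = √(m + 7) = √(7 + m))
D(-210, 160)/(-29277) - 34510/(-39484) = √(7 - 210)/(-29277) - 34510/(-39484) = √(-203)*(-1/29277) - 34510*(-1/39484) = (I*√203)*(-1/29277) + 17255/19742 = -I*√203/29277 + 17255/19742 = 17255/19742 - I*√203/29277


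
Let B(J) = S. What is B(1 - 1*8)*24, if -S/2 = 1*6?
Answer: -288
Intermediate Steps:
S = -12 (S = -2*6 = -12)
B(J) = -12
B(1 - 1*8)*24 = -12*24 = -288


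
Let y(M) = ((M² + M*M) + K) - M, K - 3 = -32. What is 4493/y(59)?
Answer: 4493/6874 ≈ 0.65362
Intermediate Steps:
K = -29 (K = 3 - 32 = -29)
y(M) = -29 - M + 2*M² (y(M) = ((M² + M*M) - 29) - M = ((M² + M²) - 29) - M = (2*M² - 29) - M = (-29 + 2*M²) - M = -29 - M + 2*M²)
4493/y(59) = 4493/(-29 - 1*59 + 2*59²) = 4493/(-29 - 59 + 2*3481) = 4493/(-29 - 59 + 6962) = 4493/6874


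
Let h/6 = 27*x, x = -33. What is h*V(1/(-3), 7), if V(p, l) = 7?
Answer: -37422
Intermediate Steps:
h = -5346 (h = 6*(27*(-33)) = 6*(-891) = -5346)
h*V(1/(-3), 7) = -5346*7 = -37422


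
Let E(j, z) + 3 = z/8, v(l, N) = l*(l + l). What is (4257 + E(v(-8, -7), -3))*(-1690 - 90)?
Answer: -15142905/2 ≈ -7.5715e+6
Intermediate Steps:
v(l, N) = 2*l² (v(l, N) = l*(2*l) = 2*l²)
E(j, z) = -3 + z/8
(4257 + E(v(-8, -7), -3))*(-1690 - 90) = (4257 + (-3 + (⅛)*(-3)))*(-1690 - 90) = (4257 + (-3 - 3/8))*(-1780) = (4257 - 27/8)*(-1780) = (34029/8)*(-1780) = -15142905/2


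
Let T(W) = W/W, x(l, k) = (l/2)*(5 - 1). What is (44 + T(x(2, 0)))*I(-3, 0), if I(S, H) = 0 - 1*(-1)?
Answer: 45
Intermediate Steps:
x(l, k) = 2*l (x(l, k) = (l*(½))*4 = (l/2)*4 = 2*l)
T(W) = 1
I(S, H) = 1 (I(S, H) = 0 + 1 = 1)
(44 + T(x(2, 0)))*I(-3, 0) = (44 + 1)*1 = 45*1 = 45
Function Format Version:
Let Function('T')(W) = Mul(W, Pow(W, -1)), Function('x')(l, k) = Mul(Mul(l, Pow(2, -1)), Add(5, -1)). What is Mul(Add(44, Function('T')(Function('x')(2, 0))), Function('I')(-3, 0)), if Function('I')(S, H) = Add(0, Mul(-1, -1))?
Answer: 45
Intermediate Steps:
Function('x')(l, k) = Mul(2, l) (Function('x')(l, k) = Mul(Mul(l, Rational(1, 2)), 4) = Mul(Mul(Rational(1, 2), l), 4) = Mul(2, l))
Function('T')(W) = 1
Function('I')(S, H) = 1 (Function('I')(S, H) = Add(0, 1) = 1)
Mul(Add(44, Function('T')(Function('x')(2, 0))), Function('I')(-3, 0)) = Mul(Add(44, 1), 1) = Mul(45, 1) = 45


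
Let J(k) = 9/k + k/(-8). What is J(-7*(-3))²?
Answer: 15129/3136 ≈ 4.8243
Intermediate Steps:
J(k) = 9/k - k/8 (J(k) = 9/k + k*(-⅛) = 9/k - k/8)
J(-7*(-3))² = (9/((-7*(-3))) - (-7)*(-3)/8)² = (9/21 - ⅛*21)² = (9*(1/21) - 21/8)² = (3/7 - 21/8)² = (-123/56)² = 15129/3136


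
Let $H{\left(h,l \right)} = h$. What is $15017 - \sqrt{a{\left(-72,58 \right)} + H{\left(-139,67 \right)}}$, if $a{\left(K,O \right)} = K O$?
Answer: $15017 - i \sqrt{4315} \approx 15017.0 - 65.689 i$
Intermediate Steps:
$15017 - \sqrt{a{\left(-72,58 \right)} + H{\left(-139,67 \right)}} = 15017 - \sqrt{\left(-72\right) 58 - 139} = 15017 - \sqrt{-4176 - 139} = 15017 - \sqrt{-4315} = 15017 - i \sqrt{4315}$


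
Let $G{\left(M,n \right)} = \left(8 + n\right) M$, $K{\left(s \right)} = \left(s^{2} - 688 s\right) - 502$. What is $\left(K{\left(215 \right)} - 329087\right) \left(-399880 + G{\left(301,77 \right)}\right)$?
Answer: $161427444780$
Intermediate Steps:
$K{\left(s \right)} = -502 + s^{2} - 688 s$
$G{\left(M,n \right)} = M \left(8 + n\right)$
$\left(K{\left(215 \right)} - 329087\right) \left(-399880 + G{\left(301,77 \right)}\right) = \left(\left(-502 + 215^{2} - 147920\right) - 329087\right) \left(-399880 + 301 \left(8 + 77\right)\right) = \left(\left(-502 + 46225 - 147920\right) - 329087\right) \left(-399880 + 301 \cdot 85\right) = \left(-102197 - 329087\right) \left(-399880 + 25585\right) = \left(-431284\right) \left(-374295\right) = 161427444780$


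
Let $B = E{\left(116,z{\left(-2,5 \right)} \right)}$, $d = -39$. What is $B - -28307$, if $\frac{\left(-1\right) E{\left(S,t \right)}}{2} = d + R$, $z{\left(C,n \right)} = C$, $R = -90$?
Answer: $28565$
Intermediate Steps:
$E{\left(S,t \right)} = 258$ ($E{\left(S,t \right)} = - 2 \left(-39 - 90\right) = \left(-2\right) \left(-129\right) = 258$)
$B = 258$
$B - -28307 = 258 - -28307 = 258 + 28307 = 28565$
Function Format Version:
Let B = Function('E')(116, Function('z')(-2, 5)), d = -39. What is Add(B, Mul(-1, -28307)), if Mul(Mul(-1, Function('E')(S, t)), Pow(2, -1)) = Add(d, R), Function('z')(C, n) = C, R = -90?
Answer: 28565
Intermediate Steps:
Function('E')(S, t) = 258 (Function('E')(S, t) = Mul(-2, Add(-39, -90)) = Mul(-2, -129) = 258)
B = 258
Add(B, Mul(-1, -28307)) = Add(258, Mul(-1, -28307)) = Add(258, 28307) = 28565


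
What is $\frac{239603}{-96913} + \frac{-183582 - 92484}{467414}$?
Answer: $- \frac{69374090450}{22649246491} \approx -3.063$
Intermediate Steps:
$\frac{239603}{-96913} + \frac{-183582 - 92484}{467414} = 239603 \left(- \frac{1}{96913}\right) - \frac{138033}{233707} = - \frac{239603}{96913} - \frac{138033}{233707} = - \frac{69374090450}{22649246491}$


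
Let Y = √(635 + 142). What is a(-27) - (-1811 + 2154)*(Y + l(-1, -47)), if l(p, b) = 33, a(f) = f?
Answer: -11346 - 343*√777 ≈ -20907.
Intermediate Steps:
Y = √777 ≈ 27.875
a(-27) - (-1811 + 2154)*(Y + l(-1, -47)) = -27 - (-1811 + 2154)*(√777 + 33) = -27 - 343*(33 + √777) = -27 - (11319 + 343*√777) = -27 + (-11319 - 343*√777) = -11346 - 343*√777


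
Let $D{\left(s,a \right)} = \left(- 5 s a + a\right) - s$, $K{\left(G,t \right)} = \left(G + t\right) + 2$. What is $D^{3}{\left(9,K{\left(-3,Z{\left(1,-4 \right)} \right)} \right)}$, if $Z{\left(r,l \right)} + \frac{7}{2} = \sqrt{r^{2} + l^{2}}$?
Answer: $25412373 - 6163300 \sqrt{17} \approx 436.1$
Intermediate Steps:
$Z{\left(r,l \right)} = - \frac{7}{2} + \sqrt{l^{2} + r^{2}}$ ($Z{\left(r,l \right)} = - \frac{7}{2} + \sqrt{r^{2} + l^{2}} = - \frac{7}{2} + \sqrt{l^{2} + r^{2}}$)
$K{\left(G,t \right)} = 2 + G + t$
$D{\left(s,a \right)} = a - s - 5 a s$ ($D{\left(s,a \right)} = \left(- 5 a s + a\right) - s = \left(a - 5 a s\right) - s = a - s - 5 a s$)
$D^{3}{\left(9,K{\left(-3,Z{\left(1,-4 \right)} \right)} \right)} = \left(\left(2 - 3 - \left(\frac{7}{2} - \sqrt{\left(-4\right)^{2} + 1^{2}}\right)\right) - 9 - 5 \left(2 - 3 - \left(\frac{7}{2} - \sqrt{\left(-4\right)^{2} + 1^{2}}\right)\right) 9\right)^{3} = \left(\left(2 - 3 - \left(\frac{7}{2} - \sqrt{16 + 1}\right)\right) - 9 - 5 \left(2 - 3 - \left(\frac{7}{2} - \sqrt{16 + 1}\right)\right) 9\right)^{3} = \left(\left(2 - 3 - \left(\frac{7}{2} - \sqrt{17}\right)\right) - 9 - 5 \left(2 - 3 - \left(\frac{7}{2} - \sqrt{17}\right)\right) 9\right)^{3} = \left(\left(- \frac{9}{2} + \sqrt{17}\right) - 9 - 5 \left(- \frac{9}{2} + \sqrt{17}\right) 9\right)^{3} = \left(\left(- \frac{9}{2} + \sqrt{17}\right) - 9 + \left(\frac{405}{2} - 45 \sqrt{17}\right)\right)^{3} = \left(189 - 44 \sqrt{17}\right)^{3}$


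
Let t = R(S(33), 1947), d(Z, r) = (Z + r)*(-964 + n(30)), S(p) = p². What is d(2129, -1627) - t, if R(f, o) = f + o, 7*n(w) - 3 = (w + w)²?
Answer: -1600042/7 ≈ -2.2858e+5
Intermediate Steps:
n(w) = 3/7 + 4*w²/7 (n(w) = 3/7 + (w + w)²/7 = 3/7 + (2*w)²/7 = 3/7 + (4*w²)/7 = 3/7 + 4*w²/7)
d(Z, r) = -3145*Z/7 - 3145*r/7 (d(Z, r) = (Z + r)*(-964 + (3/7 + (4/7)*30²)) = (Z + r)*(-964 + (3/7 + (4/7)*900)) = (Z + r)*(-964 + (3/7 + 3600/7)) = (Z + r)*(-964 + 3603/7) = (Z + r)*(-3145/7) = -3145*Z/7 - 3145*r/7)
t = 3036 (t = 33² + 1947 = 1089 + 1947 = 3036)
d(2129, -1627) - t = (-3145/7*2129 - 3145/7*(-1627)) - 1*3036 = (-6695705/7 + 5116915/7) - 3036 = -1578790/7 - 3036 = -1600042/7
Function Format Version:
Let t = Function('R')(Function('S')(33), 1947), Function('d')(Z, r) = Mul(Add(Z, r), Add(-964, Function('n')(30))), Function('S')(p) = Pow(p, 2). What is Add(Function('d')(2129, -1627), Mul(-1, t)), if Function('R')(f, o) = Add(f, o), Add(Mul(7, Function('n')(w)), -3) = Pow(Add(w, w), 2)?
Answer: Rational(-1600042, 7) ≈ -2.2858e+5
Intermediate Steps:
Function('n')(w) = Add(Rational(3, 7), Mul(Rational(4, 7), Pow(w, 2))) (Function('n')(w) = Add(Rational(3, 7), Mul(Rational(1, 7), Pow(Add(w, w), 2))) = Add(Rational(3, 7), Mul(Rational(1, 7), Pow(Mul(2, w), 2))) = Add(Rational(3, 7), Mul(Rational(1, 7), Mul(4, Pow(w, 2)))) = Add(Rational(3, 7), Mul(Rational(4, 7), Pow(w, 2))))
Function('d')(Z, r) = Add(Mul(Rational(-3145, 7), Z), Mul(Rational(-3145, 7), r)) (Function('d')(Z, r) = Mul(Add(Z, r), Add(-964, Add(Rational(3, 7), Mul(Rational(4, 7), Pow(30, 2))))) = Mul(Add(Z, r), Add(-964, Add(Rational(3, 7), Mul(Rational(4, 7), 900)))) = Mul(Add(Z, r), Add(-964, Add(Rational(3, 7), Rational(3600, 7)))) = Mul(Add(Z, r), Add(-964, Rational(3603, 7))) = Mul(Add(Z, r), Rational(-3145, 7)) = Add(Mul(Rational(-3145, 7), Z), Mul(Rational(-3145, 7), r)))
t = 3036 (t = Add(Pow(33, 2), 1947) = Add(1089, 1947) = 3036)
Add(Function('d')(2129, -1627), Mul(-1, t)) = Add(Add(Mul(Rational(-3145, 7), 2129), Mul(Rational(-3145, 7), -1627)), Mul(-1, 3036)) = Add(Add(Rational(-6695705, 7), Rational(5116915, 7)), -3036) = Add(Rational(-1578790, 7), -3036) = Rational(-1600042, 7)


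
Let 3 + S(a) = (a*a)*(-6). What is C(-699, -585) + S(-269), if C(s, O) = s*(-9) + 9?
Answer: -427869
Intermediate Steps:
S(a) = -3 - 6*a**2 (S(a) = -3 + (a*a)*(-6) = -3 + a**2*(-6) = -3 - 6*a**2)
C(s, O) = 9 - 9*s (C(s, O) = -9*s + 9 = 9 - 9*s)
C(-699, -585) + S(-269) = (9 - 9*(-699)) + (-3 - 6*(-269)**2) = (9 + 6291) + (-3 - 6*72361) = 6300 + (-3 - 434166) = 6300 - 434169 = -427869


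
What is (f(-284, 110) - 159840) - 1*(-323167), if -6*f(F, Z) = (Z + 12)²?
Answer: 482539/3 ≈ 1.6085e+5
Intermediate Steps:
f(F, Z) = -(12 + Z)²/6 (f(F, Z) = -(Z + 12)²/6 = -(12 + Z)²/6)
(f(-284, 110) - 159840) - 1*(-323167) = (-(12 + 110)²/6 - 159840) - 1*(-323167) = (-⅙*122² - 159840) + 323167 = (-⅙*14884 - 159840) + 323167 = (-7442/3 - 159840) + 323167 = -486962/3 + 323167 = 482539/3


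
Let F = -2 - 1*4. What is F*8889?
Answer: -53334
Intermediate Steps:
F = -6 (F = -2 - 4 = -6)
F*8889 = -6*8889 = -53334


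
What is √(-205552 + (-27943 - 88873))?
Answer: 8*I*√5037 ≈ 567.77*I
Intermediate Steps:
√(-205552 + (-27943 - 88873)) = √(-205552 - 116816) = √(-322368) = 8*I*√5037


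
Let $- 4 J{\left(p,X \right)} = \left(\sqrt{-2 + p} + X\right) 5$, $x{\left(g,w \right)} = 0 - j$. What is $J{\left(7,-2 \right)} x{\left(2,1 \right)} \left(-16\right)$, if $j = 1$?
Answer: $40 - 20 \sqrt{5} \approx -4.7214$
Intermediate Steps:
$x{\left(g,w \right)} = -1$ ($x{\left(g,w \right)} = 0 - 1 = -1$)
$J{\left(p,X \right)} = - \frac{5 X}{4} - \frac{5 \sqrt{-2 + p}}{4}$ ($J{\left(p,X \right)} = - \frac{\left(\sqrt{-2 + p} + X\right) 5}{4} = - \frac{\left(X + \sqrt{-2 + p}\right) 5}{4} = - \frac{5 X + 5 \sqrt{-2 + p}}{4} = - \frac{5 X}{4} - \frac{5 \sqrt{-2 + p}}{4}$)
$J{\left(7,-2 \right)} x{\left(2,1 \right)} \left(-16\right) = \left(\left(- \frac{5}{4}\right) \left(-2\right) - \frac{5 \sqrt{-2 + 7}}{4}\right) \left(-1\right) \left(-16\right) = \left(\frac{5}{2} - \frac{5 \sqrt{5}}{4}\right) \left(-1\right) \left(-16\right) = \left(- \frac{5}{2} + \frac{5 \sqrt{5}}{4}\right) \left(-16\right) = 40 - 20 \sqrt{5}$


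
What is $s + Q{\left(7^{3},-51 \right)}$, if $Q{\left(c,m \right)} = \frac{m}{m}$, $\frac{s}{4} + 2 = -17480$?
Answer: $-69927$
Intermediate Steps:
$s = -69928$ ($s = -8 + 4 \left(-17480\right) = -8 - 69920 = -69928$)
$Q{\left(c,m \right)} = 1$
$s + Q{\left(7^{3},-51 \right)} = -69928 + 1 = -69927$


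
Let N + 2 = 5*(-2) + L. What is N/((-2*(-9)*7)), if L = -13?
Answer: -25/126 ≈ -0.19841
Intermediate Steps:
N = -25 (N = -2 + (5*(-2) - 13) = -2 + (-10 - 13) = -2 - 23 = -25)
N/((-2*(-9)*7)) = -25/(-2*(-9)*7) = -25/(18*7) = -25/126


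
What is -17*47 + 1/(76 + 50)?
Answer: -100673/126 ≈ -798.99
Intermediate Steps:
-17*47 + 1/(76 + 50) = -799 + 1/126 = -100673/126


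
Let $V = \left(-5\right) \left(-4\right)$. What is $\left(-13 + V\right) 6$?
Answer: $42$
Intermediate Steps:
$V = 20$
$\left(-13 + V\right) 6 = \left(-13 + 20\right) 6 = 7 \cdot 6 = 42$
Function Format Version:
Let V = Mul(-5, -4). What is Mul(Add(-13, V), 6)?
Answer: 42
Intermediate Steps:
V = 20
Mul(Add(-13, V), 6) = Mul(Add(-13, 20), 6) = Mul(7, 6) = 42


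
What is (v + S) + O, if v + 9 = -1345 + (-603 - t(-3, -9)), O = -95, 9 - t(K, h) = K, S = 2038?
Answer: -26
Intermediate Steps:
t(K, h) = 9 - K
v = -1969 (v = -9 + (-1345 + (-603 - (9 - 1*(-3)))) = -9 + (-1345 + (-603 - (9 + 3))) = -9 + (-1345 + (-603 - 1*12)) = -9 + (-1345 + (-603 - 12)) = -9 + (-1345 - 615) = -9 - 1960 = -1969)
(v + S) + O = (-1969 + 2038) - 95 = 69 - 95 = -26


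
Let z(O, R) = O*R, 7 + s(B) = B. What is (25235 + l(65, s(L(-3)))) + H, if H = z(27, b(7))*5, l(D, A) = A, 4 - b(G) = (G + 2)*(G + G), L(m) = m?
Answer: 8755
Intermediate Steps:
s(B) = -7 + B
b(G) = 4 - 2*G*(2 + G) (b(G) = 4 - (G + 2)*(G + G) = 4 - (2 + G)*2*G = 4 - 2*G*(2 + G))
H = -16470 (H = (27*(4 - 4*7 - 2*7**2))*5 = (27*(4 - 28 - 2*49))*5 = (27*(4 - 28 - 98))*5 = (27*(-122))*5 = -3294*5 = -16470)
(25235 + l(65, s(L(-3)))) + H = (25235 + (-7 - 3)) - 16470 = (25235 - 10) - 16470 = 25225 - 16470 = 8755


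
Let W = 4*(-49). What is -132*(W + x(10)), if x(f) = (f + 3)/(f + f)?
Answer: 128931/5 ≈ 25786.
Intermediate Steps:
x(f) = (3 + f)/(2*f) (x(f) = (3 + f)/((2*f)) = (3 + f)*(1/(2*f)) = (3 + f)/(2*f))
W = -196
-132*(W + x(10)) = -132*(-196 + (1/2)*(3 + 10)/10) = -132*(-196 + (1/2)*(1/10)*13) = -132*(-196 + 13/20) = -132*(-3907/20) = 128931/5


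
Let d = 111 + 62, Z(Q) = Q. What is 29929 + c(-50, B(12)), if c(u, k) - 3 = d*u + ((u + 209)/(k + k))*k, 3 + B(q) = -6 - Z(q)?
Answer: 42723/2 ≈ 21362.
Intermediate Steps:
d = 173
B(q) = -9 - q (B(q) = -3 + (-6 - q) = -9 - q)
c(u, k) = 215/2 + 347*u/2 (c(u, k) = 3 + (173*u + ((u + 209)/(k + k))*k) = 3 + (173*u + ((209 + u)/((2*k)))*k) = 3 + (173*u + ((209 + u)*(1/(2*k)))*k) = 3 + (173*u + ((209 + u)/(2*k))*k) = 3 + (173*u + (209/2 + u/2)) = 3 + (209/2 + 347*u/2) = 215/2 + 347*u/2)
29929 + c(-50, B(12)) = 29929 + (215/2 + (347/2)*(-50)) = 29929 + (215/2 - 8675) = 29929 - 17135/2 = 42723/2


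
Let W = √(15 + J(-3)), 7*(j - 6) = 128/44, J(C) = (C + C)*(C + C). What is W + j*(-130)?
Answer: -64220/77 + √51 ≈ -826.88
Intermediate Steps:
J(C) = 4*C² (J(C) = (2*C)*(2*C) = 4*C²)
j = 494/77 (j = 6 + (128/44)/7 = 6 + (128*(1/44))/7 = 6 + (⅐)*(32/11) = 6 + 32/77 = 494/77 ≈ 6.4156)
W = √51 (W = √(15 + 4*(-3)²) = √(15 + 4*9) = √(15 + 36) = √51 ≈ 7.1414)
W + j*(-130) = √51 + (494/77)*(-130) = √51 - 64220/77 = -64220/77 + √51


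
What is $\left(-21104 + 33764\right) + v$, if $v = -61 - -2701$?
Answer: $15300$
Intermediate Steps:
$v = 2640$ ($v = -61 + 2701 = 2640$)
$\left(-21104 + 33764\right) + v = \left(-21104 + 33764\right) + 2640 = 12660 + 2640 = 15300$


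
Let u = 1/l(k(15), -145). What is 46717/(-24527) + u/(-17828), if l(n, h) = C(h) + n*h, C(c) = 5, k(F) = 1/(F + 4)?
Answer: -41643067787/21863367800 ≈ -1.9047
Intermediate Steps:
k(F) = 1/(4 + F)
l(n, h) = 5 + h*n (l(n, h) = 5 + n*h = 5 + h*n)
u = -19/50 (u = 1/(5 - 145/(4 + 15)) = 1/(5 - 145/19) = 1/(-50/19) = -19/50 ≈ -0.38000)
46717/(-24527) + u/(-17828) = 46717/(-24527) - 19/50/(-17828) = 46717*(-1/24527) - 19/50*(-1/17828) = -46717/24527 + 19/891400 = -41643067787/21863367800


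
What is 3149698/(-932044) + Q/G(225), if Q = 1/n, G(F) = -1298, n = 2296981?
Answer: -1173845726033496/347358974024359 ≈ -3.3793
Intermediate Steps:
Q = 1/2296981 ≈ 4.3535e-7
3149698/(-932044) + Q/G(225) = 3149698/(-932044) + (1/2296981)/(-1298) = 3149698*(-1/932044) + (1/2296981)*(-1/1298) = -1574849/466022 - 1/2981481338 = -1173845726033496/347358974024359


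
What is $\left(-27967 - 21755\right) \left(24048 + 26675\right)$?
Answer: $-2522049006$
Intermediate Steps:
$\left(-27967 - 21755\right) \left(24048 + 26675\right) = \left(-49722\right) 50723 = -2522049006$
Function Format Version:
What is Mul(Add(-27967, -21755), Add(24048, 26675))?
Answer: -2522049006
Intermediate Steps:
Mul(Add(-27967, -21755), Add(24048, 26675)) = Mul(-49722, 50723) = -2522049006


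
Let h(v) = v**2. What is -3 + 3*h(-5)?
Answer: 72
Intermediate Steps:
-3 + 3*h(-5) = -3 + 3*(-5)**2 = -3 + 3*25 = -3 + 75 = 72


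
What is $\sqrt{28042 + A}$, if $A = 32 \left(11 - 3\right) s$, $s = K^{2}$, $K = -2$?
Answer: $\sqrt{29066} \approx 170.49$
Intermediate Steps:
$s = 4$ ($s = \left(-2\right)^{2} = 4$)
$A = 1024$ ($A = 32 \left(11 - 3\right) 4 = 32 \cdot 8 \cdot 4 = 256 \cdot 4 = 1024$)
$\sqrt{28042 + A} = \sqrt{28042 + 1024} = \sqrt{29066}$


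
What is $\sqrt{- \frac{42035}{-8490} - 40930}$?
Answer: $\frac{i \sqrt{117995264634}}{1698} \approx 202.3 i$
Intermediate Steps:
$\sqrt{- \frac{42035}{-8490} - 40930} = \sqrt{\left(-42035\right) \left(- \frac{1}{8490}\right) - 40930} = \sqrt{\frac{8407}{1698} - 40930} = \sqrt{- \frac{69490733}{1698}} = \frac{i \sqrt{117995264634}}{1698}$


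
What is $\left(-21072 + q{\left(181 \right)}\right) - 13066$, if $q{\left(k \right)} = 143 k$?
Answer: $-8255$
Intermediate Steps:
$\left(-21072 + q{\left(181 \right)}\right) - 13066 = \left(-21072 + 143 \cdot 181\right) - 13066 = \left(-21072 + 25883\right) - 13066 = 4811 - 13066 = -8255$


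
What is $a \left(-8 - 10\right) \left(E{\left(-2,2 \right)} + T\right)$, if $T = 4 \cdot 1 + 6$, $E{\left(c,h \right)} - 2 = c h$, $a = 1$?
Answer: $-144$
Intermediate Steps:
$E{\left(c,h \right)} = 2 + c h$
$T = 10$ ($T = 4 + 6 = 10$)
$a \left(-8 - 10\right) \left(E{\left(-2,2 \right)} + T\right) = 1 \left(-8 - 10\right) \left(\left(2 - 4\right) + 10\right) = 1 \left(-18\right) \left(\left(2 - 4\right) + 10\right) = - 18 \left(-2 + 10\right) = \left(-18\right) 8 = -144$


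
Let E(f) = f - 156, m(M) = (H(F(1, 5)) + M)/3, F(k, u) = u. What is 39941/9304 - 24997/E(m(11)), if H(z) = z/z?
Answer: 14915195/88388 ≈ 168.75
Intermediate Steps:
H(z) = 1
m(M) = ⅓ + M/3 (m(M) = (1 + M)/3 = (1 + M)*(⅓) = ⅓ + M/3)
E(f) = -156 + f
39941/9304 - 24997/E(m(11)) = 39941/9304 - 24997/(-156 + (⅓ + (⅓)*11)) = 39941*(1/9304) - 24997/(-156 + (⅓ + 11/3)) = 39941/9304 - 24997/(-156 + 4) = 39941/9304 - 24997/(-152) = 39941/9304 - 24997*(-1/152) = 39941/9304 + 24997/152 = 14915195/88388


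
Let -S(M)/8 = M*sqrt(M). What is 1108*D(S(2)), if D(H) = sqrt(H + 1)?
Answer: 1108*sqrt(1 - 16*sqrt(2)) ≈ 5152.8*I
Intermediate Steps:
S(M) = -8*M**(3/2) (S(M) = -8*M*sqrt(M) = -8*M**(3/2))
D(H) = sqrt(1 + H)
1108*D(S(2)) = 1108*sqrt(1 - 16*sqrt(2))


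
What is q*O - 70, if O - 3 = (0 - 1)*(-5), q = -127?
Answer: -1086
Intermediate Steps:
O = 8 (O = 3 + (0 - 1)*(-5) = 3 - 1*(-5) = 3 + 5 = 8)
q*O - 70 = -127*8 - 70 = -1016 - 70 = -1086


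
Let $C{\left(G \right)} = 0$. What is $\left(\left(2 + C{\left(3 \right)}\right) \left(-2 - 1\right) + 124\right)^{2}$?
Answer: $13924$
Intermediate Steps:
$\left(\left(2 + C{\left(3 \right)}\right) \left(-2 - 1\right) + 124\right)^{2} = \left(\left(2 + 0\right) \left(-2 - 1\right) + 124\right)^{2} = \left(2 \left(-2 - 1\right) + 124\right)^{2} = \left(2 \left(-3\right) + 124\right)^{2} = \left(-6 + 124\right)^{2} = 118^{2} = 13924$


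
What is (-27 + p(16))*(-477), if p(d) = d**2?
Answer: -109233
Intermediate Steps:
(-27 + p(16))*(-477) = (-27 + 16**2)*(-477) = (-27 + 256)*(-477) = 229*(-477) = -109233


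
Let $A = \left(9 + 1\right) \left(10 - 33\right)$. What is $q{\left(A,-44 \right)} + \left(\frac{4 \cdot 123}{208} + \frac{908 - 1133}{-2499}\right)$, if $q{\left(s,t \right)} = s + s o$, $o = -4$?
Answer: $\frac{29994399}{43316} \approx 692.46$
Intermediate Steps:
$A = -230$ ($A = 10 \left(-23\right) = -230$)
$q{\left(s,t \right)} = - 3 s$ ($q{\left(s,t \right)} = s + s \left(-4\right) = s - 4 s = - 3 s$)
$q{\left(A,-44 \right)} + \left(\frac{4 \cdot 123}{208} + \frac{908 - 1133}{-2499}\right) = \left(-3\right) \left(-230\right) + \left(\frac{4 \cdot 123}{208} + \frac{908 - 1133}{-2499}\right) = 690 + \left(492 \cdot \frac{1}{208} - - \frac{75}{833}\right) = 690 + \left(\frac{123}{52} + \frac{75}{833}\right) = 690 + \frac{106359}{43316} = \frac{29994399}{43316}$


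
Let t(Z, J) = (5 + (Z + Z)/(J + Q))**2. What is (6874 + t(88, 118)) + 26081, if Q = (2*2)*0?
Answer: 114863044/3481 ≈ 32997.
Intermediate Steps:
Q = 0 (Q = 4*0 = 0)
t(Z, J) = (5 + 2*Z/J)**2 (t(Z, J) = (5 + (Z + Z)/(J + 0))**2 = (5 + (2*Z)/J)**2 = (5 + 2*Z/J)**2)
(6874 + t(88, 118)) + 26081 = (6874 + (2*88 + 5*118)**2/118**2) + 26081 = (6874 + (176 + 590)**2/13924) + 26081 = (6874 + (1/13924)*766**2) + 26081 = (6874 + (1/13924)*586756) + 26081 = (6874 + 146689/3481) + 26081 = 24075083/3481 + 26081 = 114863044/3481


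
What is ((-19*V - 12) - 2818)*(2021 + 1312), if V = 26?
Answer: -11078892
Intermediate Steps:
((-19*V - 12) - 2818)*(2021 + 1312) = ((-19*26 - 12) - 2818)*(2021 + 1312) = ((-494 - 12) - 2818)*3333 = (-506 - 2818)*3333 = -3324*3333 = -11078892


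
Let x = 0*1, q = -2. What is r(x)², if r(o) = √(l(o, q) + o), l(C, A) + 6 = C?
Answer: -6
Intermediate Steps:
l(C, A) = -6 + C
x = 0
r(o) = √(-6 + 2*o) (r(o) = √((-6 + o) + o) = √(-6 + 2*o))
r(x)² = (√(-6 + 2*0))² = (√(-6 + 0))² = (√(-6))² = (I*√6)² = -6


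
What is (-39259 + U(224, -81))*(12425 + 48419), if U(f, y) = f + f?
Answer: -2361416484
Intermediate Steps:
U(f, y) = 2*f
(-39259 + U(224, -81))*(12425 + 48419) = (-39259 + 2*224)*(12425 + 48419) = (-39259 + 448)*60844 = -38811*60844 = -2361416484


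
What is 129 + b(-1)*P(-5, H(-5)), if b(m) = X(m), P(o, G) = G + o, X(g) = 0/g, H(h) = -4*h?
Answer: 129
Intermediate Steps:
X(g) = 0
b(m) = 0
129 + b(-1)*P(-5, H(-5)) = 129 + 0*(-4*(-5) - 5) = 129 + 0*(20 - 5) = 129 + 0*15 = 129 + 0 = 129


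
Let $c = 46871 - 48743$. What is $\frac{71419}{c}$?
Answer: $- \frac{71419}{1872} \approx -38.151$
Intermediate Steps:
$c = -1872$
$\frac{71419}{c} = \frac{71419}{-1872} = 71419 \left(- \frac{1}{1872}\right) = - \frac{71419}{1872}$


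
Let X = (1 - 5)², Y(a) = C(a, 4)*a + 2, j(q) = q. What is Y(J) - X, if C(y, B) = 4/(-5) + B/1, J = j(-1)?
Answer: -86/5 ≈ -17.200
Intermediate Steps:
J = -1
C(y, B) = -⅘ + B (C(y, B) = 4*(-⅕) + B*1 = -⅘ + B)
Y(a) = 2 + 16*a/5 (Y(a) = (-⅘ + 4)*a + 2 = 16*a/5 + 2 = 2 + 16*a/5)
X = 16 (X = (-4)² = 16)
Y(J) - X = (2 + (16/5)*(-1)) - 1*16 = (2 - 16/5) - 16 = -6/5 - 16 = -86/5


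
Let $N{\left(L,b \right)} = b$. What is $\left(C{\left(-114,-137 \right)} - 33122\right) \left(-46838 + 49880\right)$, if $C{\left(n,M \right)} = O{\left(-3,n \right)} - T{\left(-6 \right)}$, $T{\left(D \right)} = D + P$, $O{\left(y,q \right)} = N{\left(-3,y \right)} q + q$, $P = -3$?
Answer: $-100036170$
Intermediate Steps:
$O{\left(y,q \right)} = q + q y$ ($O{\left(y,q \right)} = y q + q = q y + q = q + q y$)
$T{\left(D \right)} = -3 + D$ ($T{\left(D \right)} = D - 3 = -3 + D$)
$C{\left(n,M \right)} = 9 - 2 n$ ($C{\left(n,M \right)} = n \left(1 - 3\right) - \left(-3 - 6\right) = n \left(-2\right) - -9 = - 2 n + 9 = 9 - 2 n$)
$\left(C{\left(-114,-137 \right)} - 33122\right) \left(-46838 + 49880\right) = \left(\left(9 - -228\right) - 33122\right) \left(-46838 + 49880\right) = \left(\left(9 + 228\right) - 33122\right) 3042 = \left(237 - 33122\right) 3042 = \left(-32885\right) 3042 = -100036170$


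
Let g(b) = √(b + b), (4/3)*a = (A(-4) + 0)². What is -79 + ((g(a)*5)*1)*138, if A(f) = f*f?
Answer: -79 + 5520*√6 ≈ 13442.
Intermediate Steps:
A(f) = f²
a = 192 (a = 3*((-4)² + 0)²/4 = 3*(16 + 0)²/4 = (¾)*16² = (¾)*256 = 192)
g(b) = √2*√b (g(b) = √(2*b) = √2*√b)
-79 + ((g(a)*5)*1)*138 = -79 + (((√2*√192)*5)*1)*138 = -79 + (((√2*(8*√3))*5)*1)*138 = -79 + (((8*√6)*5)*1)*138 = -79 + ((40*√6)*1)*138 = -79 + (40*√6)*138 = -79 + 5520*√6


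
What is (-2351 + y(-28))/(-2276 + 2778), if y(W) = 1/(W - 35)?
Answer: -74057/15813 ≈ -4.6833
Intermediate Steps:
y(W) = 1/(-35 + W)
(-2351 + y(-28))/(-2276 + 2778) = (-2351 + 1/(-35 - 28))/(-2276 + 2778) = (-2351 + 1/(-63))/502 = (-2351 - 1/63)*(1/502) = -148114/63*1/502 = -74057/15813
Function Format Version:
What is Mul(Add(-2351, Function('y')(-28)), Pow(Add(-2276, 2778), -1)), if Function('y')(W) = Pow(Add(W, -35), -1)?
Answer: Rational(-74057, 15813) ≈ -4.6833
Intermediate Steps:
Function('y')(W) = Pow(Add(-35, W), -1)
Mul(Add(-2351, Function('y')(-28)), Pow(Add(-2276, 2778), -1)) = Mul(Add(-2351, Pow(Add(-35, -28), -1)), Pow(Add(-2276, 2778), -1)) = Mul(Add(-2351, Pow(-63, -1)), Pow(502, -1)) = Mul(Add(-2351, Rational(-1, 63)), Rational(1, 502)) = Mul(Rational(-148114, 63), Rational(1, 502)) = Rational(-74057, 15813)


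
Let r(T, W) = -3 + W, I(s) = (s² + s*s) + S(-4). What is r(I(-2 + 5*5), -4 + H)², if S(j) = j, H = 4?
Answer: 9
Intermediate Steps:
I(s) = -4 + 2*s² (I(s) = (s² + s*s) - 4 = (s² + s²) - 4 = 2*s² - 4 = -4 + 2*s²)
r(I(-2 + 5*5), -4 + H)² = (-3 + (-4 + 4))² = (-3 + 0)² = (-3)² = 9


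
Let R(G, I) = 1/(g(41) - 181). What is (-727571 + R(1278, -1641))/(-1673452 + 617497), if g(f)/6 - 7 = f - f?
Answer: 6742158/9785183 ≈ 0.68902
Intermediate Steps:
g(f) = 42 (g(f) = 42 + 6*(f - f) = 42 + 6*0 = 42 + 0 = 42)
R(G, I) = -1/139 (R(G, I) = 1/(42 - 181) = 1/(-139) = -1/139)
(-727571 + R(1278, -1641))/(-1673452 + 617497) = (-727571 - 1/139)/(-1673452 + 617497) = -101132370/139/(-1055955) = -101132370/139*(-1/1055955) = 6742158/9785183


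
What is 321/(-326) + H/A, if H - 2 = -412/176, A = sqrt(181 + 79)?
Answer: -321/326 - 3*sqrt(65)/1144 ≈ -1.0058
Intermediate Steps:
A = 2*sqrt(65) (A = sqrt(260) = 2*sqrt(65) ≈ 16.125)
H = -15/44 (H = 2 - 412/176 = 2 - 412*1/176 = 2 - 103/44 = -15/44 ≈ -0.34091)
321/(-326) + H/A = 321/(-326) - 15*sqrt(65)/130/44 = 321*(-1/326) - 3*sqrt(65)/1144 = -321/326 - 3*sqrt(65)/1144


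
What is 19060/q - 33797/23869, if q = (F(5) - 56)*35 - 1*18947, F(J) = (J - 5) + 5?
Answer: -288905636/123713027 ≈ -2.3353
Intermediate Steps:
F(J) = J (F(J) = (-5 + J) + 5 = J)
q = -20732 (q = (5 - 56)*35 - 1*18947 = -51*35 - 18947 = -1785 - 18947 = -20732)
19060/q - 33797/23869 = 19060/(-20732) - 33797/23869 = 19060*(-1/20732) - 33797*1/23869 = -4765/5183 - 33797/23869 = -288905636/123713027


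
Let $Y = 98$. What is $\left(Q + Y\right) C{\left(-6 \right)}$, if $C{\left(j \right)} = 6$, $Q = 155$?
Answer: $1518$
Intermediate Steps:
$\left(Q + Y\right) C{\left(-6 \right)} = \left(155 + 98\right) 6 = 253 \cdot 6 = 1518$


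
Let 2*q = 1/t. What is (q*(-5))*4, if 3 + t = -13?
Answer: 5/8 ≈ 0.62500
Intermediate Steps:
t = -16 (t = -3 - 13 = -16)
q = -1/32 (q = (½)/(-16) = (½)*(-1/16) = -1/32 ≈ -0.031250)
(q*(-5))*4 = -1/32*(-5)*4 = (5/32)*4 = 5/8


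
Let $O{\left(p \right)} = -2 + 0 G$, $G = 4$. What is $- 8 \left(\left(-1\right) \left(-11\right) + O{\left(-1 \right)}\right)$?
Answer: $-72$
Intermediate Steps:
$O{\left(p \right)} = -2$ ($O{\left(p \right)} = -2 + 0 \cdot 4 = -2 + 0 = -2$)
$- 8 \left(\left(-1\right) \left(-11\right) + O{\left(-1 \right)}\right) = - 8 \left(\left(-1\right) \left(-11\right) - 2\right) = - 8 \left(11 - 2\right) = \left(-8\right) 9 = -72$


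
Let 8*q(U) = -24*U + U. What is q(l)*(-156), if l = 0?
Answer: 0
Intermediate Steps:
q(U) = -23*U/8 (q(U) = (-24*U + U)/8 = (-23*U)/8 = -23*U/8)
q(l)*(-156) = -23/8*0*(-156) = 0*(-156) = 0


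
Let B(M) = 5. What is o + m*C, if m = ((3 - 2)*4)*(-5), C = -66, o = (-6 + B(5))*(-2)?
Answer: 1322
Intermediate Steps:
o = 2 (o = (-6 + 5)*(-2) = -1*(-2) = 2)
m = -20 (m = (1*4)*(-5) = 4*(-5) = -20)
o + m*C = 2 - 20*(-66) = 2 + 1320 = 1322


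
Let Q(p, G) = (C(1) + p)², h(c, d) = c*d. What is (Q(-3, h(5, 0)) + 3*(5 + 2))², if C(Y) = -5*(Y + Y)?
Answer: 36100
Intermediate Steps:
C(Y) = -10*Y
Q(p, G) = (-10 + p)² (Q(p, G) = (-10*1 + p)² = (-10 + p)²)
(Q(-3, h(5, 0)) + 3*(5 + 2))² = ((-10 - 3)² + 3*(5 + 2))² = ((-13)² + 3*7)² = (169 + 21)² = 190² = 36100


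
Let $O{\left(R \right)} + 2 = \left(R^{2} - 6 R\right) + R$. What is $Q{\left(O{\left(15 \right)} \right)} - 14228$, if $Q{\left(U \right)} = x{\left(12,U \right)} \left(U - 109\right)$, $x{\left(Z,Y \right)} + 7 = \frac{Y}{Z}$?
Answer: $-14020$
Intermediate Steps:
$x{\left(Z,Y \right)} = -7 + \frac{Y}{Z}$
$O{\left(R \right)} = -2 + R^{2} - 5 R$ ($O{\left(R \right)} = -2 + \left(\left(R^{2} - 6 R\right) + R\right) = -2 + \left(R^{2} - 5 R\right) = -2 + R^{2} - 5 R$)
$Q{\left(U \right)} = \left(-109 + U\right) \left(-7 + \frac{U}{12}\right)$ ($Q{\left(U \right)} = \left(-7 + \frac{U}{12}\right) \left(U - 109\right) = \left(-7 + U \frac{1}{12}\right) \left(-109 + U\right) = \left(-7 + \frac{U}{12}\right) \left(-109 + U\right) = \left(-109 + U\right) \left(-7 + \frac{U}{12}\right)$)
$Q{\left(O{\left(15 \right)} \right)} - 14228 = \frac{\left(-109 - \left(77 - 225\right)\right) \left(-84 - \left(77 - 225\right)\right)}{12} - 14228 = \frac{\left(-109 - -148\right) \left(-84 - -148\right)}{12} - 14228 = \frac{\left(-109 + 148\right) \left(-84 + 148\right)}{12} - 14228 = \frac{1}{12} \cdot 39 \cdot 64 - 14228 = 208 - 14228 = -14020$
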